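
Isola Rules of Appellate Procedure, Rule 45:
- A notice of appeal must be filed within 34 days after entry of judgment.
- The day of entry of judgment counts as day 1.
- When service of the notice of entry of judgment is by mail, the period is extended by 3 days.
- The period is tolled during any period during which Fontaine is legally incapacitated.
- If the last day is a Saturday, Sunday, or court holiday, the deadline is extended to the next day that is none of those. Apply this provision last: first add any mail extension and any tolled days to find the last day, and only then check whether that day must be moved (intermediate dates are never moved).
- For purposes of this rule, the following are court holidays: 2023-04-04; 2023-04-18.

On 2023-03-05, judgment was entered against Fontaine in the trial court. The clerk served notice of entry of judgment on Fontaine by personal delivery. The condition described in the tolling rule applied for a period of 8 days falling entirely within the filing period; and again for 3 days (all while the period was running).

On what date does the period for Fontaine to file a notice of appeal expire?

Counting 2023-03-05 as day 1, day 34 is April 7, 2023.
Service was not by mail, so no mail extension applies.
Tolling adds 8 days: April 7, 2023 + 8 days = April 15, 2023.
Tolling adds 3 days: April 15, 2023 + 3 days = April 18, 2023.
April 18, 2023 is a listed holiday. The next qualifying day is April 19, 2023.

April 19, 2023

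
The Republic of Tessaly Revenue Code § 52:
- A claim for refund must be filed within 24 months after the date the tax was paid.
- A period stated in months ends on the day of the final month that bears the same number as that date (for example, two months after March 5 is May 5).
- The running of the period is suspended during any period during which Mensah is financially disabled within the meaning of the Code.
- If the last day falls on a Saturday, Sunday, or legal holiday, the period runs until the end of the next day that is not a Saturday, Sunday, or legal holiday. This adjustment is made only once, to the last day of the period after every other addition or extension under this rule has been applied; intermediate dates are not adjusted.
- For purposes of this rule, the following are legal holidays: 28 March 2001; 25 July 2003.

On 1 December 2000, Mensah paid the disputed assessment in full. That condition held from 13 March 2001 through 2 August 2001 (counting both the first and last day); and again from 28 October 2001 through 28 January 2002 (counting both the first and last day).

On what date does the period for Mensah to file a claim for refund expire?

24 months after 1 December 2000 is December 1, 2002.
From March 13, 2001 through August 2, 2001 inclusive is 143 days; tolling adds 143 days: December 1, 2002 + 143 days = April 23, 2003.
From October 28, 2001 through January 28, 2002 inclusive is 93 days; tolling adds 93 days: April 23, 2003 + 93 days = July 25, 2003.
July 25, 2003 is a listed holiday; July 26, 2003 is Saturday; July 27, 2003 is Sunday. The next qualifying day is July 28, 2003.

July 28, 2003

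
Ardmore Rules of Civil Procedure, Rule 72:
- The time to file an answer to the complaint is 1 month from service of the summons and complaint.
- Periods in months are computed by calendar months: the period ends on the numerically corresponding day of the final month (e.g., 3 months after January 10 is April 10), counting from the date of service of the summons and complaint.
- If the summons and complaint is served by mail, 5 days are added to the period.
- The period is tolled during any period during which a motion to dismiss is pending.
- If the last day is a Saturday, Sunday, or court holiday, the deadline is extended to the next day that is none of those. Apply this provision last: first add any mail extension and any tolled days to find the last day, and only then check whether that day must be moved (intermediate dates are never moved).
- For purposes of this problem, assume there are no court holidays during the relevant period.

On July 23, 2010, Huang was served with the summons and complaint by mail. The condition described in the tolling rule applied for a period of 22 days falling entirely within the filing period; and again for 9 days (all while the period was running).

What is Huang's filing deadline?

September 28, 2010

1 month after July 23, 2010 is August 23, 2010.
Service was by mail, adding 5 days: August 23, 2010 + 5 days = August 28, 2010.
Tolling adds 22 days: August 28, 2010 + 22 days = September 19, 2010.
Tolling adds 9 days: September 19, 2010 + 9 days = September 28, 2010.
September 28, 2010 is a Tuesday and not a court holiday, so no extension applies.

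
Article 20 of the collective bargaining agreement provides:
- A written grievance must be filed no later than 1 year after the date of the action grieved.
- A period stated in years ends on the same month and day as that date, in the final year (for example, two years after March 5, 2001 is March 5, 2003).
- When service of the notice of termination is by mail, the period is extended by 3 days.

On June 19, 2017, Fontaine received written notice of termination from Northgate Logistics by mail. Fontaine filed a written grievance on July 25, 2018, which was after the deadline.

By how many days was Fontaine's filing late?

1 year after June 19, 2017 is June 19, 2018.
Service was by mail, adding 3 days: June 19, 2018 + 3 days = June 22, 2018.
The deadline is June 22, 2018; from June 22, 2018 to July 25, 2018 is 33 days.

33 days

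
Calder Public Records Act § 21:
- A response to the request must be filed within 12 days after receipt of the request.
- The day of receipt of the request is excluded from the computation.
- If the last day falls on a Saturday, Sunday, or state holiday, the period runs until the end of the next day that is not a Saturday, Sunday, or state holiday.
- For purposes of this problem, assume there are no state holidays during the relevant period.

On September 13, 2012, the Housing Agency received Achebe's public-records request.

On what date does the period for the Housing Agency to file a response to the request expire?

September 25, 2012

12 days after September 13, 2012 is September 25, 2012.
September 25, 2012 is a Tuesday and not a state holiday, so no extension applies.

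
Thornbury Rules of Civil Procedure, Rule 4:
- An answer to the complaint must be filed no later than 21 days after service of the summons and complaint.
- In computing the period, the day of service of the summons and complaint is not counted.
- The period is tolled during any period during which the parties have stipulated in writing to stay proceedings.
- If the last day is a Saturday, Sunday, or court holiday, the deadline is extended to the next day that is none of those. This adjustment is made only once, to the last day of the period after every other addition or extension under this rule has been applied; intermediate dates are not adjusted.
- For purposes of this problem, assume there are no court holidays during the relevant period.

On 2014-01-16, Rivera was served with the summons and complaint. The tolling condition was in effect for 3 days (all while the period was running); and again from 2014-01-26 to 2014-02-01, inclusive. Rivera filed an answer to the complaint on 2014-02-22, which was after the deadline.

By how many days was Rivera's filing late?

5 days

21 days after 2014-01-16 is February 6, 2014.
Tolling adds 3 days: February 6, 2014 + 3 days = February 9, 2014.
From January 26, 2014 through February 1, 2014 inclusive is 7 days; tolling adds 7 days: February 9, 2014 + 7 days = February 16, 2014.
February 16, 2014 is Sunday. The next qualifying day is February 17, 2014.
The deadline is February 17, 2014; from February 17, 2014 to February 22, 2014 is 5 days.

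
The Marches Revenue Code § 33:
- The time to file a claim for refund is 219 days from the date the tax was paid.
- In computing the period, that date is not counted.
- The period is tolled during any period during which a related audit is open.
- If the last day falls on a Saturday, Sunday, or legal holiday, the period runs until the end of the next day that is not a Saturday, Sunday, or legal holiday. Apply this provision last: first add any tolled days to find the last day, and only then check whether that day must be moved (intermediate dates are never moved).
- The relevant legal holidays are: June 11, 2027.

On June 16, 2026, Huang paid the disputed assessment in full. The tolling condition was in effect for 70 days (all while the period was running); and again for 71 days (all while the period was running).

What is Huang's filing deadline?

219 days after June 16, 2026 is January 21, 2027.
Tolling adds 70 days: January 21, 2027 + 70 days = April 1, 2027.
Tolling adds 71 days: April 1, 2027 + 71 days = June 11, 2027.
June 11, 2027 is a listed holiday; June 12, 2027 is Saturday; June 13, 2027 is Sunday. The next qualifying day is June 14, 2027.

June 14, 2027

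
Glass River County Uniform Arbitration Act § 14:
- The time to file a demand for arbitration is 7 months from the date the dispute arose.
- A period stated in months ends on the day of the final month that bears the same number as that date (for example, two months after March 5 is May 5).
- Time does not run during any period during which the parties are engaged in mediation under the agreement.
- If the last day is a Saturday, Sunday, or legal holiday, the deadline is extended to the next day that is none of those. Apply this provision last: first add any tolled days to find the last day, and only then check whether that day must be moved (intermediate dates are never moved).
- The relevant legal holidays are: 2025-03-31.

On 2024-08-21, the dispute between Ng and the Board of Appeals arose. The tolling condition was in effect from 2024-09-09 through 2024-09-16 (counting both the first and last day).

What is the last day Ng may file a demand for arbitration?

April 1, 2025

7 months after 2024-08-21 is March 21, 2025.
From September 9, 2024 through September 16, 2024 inclusive is 8 days; tolling adds 8 days: March 21, 2025 + 8 days = March 29, 2025.
March 29, 2025 is Saturday; March 30, 2025 is Sunday; March 31, 2025 is a listed holiday. The next qualifying day is April 1, 2025.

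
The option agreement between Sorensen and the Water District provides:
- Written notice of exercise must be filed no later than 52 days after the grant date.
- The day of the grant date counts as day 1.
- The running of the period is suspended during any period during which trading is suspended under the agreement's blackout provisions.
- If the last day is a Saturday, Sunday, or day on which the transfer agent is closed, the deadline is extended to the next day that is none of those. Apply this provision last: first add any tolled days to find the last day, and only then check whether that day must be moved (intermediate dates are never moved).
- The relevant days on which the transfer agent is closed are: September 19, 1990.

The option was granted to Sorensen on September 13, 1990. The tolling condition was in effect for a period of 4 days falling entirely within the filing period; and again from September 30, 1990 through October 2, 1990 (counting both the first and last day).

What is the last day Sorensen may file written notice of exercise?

November 12, 1990

Counting September 13, 1990 as day 1, day 52 is November 3, 1990.
Tolling adds 4 days: November 3, 1990 + 4 days = November 7, 1990.
From September 30, 1990 through October 2, 1990 inclusive is 3 days; tolling adds 3 days: November 7, 1990 + 3 days = November 10, 1990.
November 10, 1990 is Saturday; November 11, 1990 is Sunday. The next qualifying day is November 12, 1990.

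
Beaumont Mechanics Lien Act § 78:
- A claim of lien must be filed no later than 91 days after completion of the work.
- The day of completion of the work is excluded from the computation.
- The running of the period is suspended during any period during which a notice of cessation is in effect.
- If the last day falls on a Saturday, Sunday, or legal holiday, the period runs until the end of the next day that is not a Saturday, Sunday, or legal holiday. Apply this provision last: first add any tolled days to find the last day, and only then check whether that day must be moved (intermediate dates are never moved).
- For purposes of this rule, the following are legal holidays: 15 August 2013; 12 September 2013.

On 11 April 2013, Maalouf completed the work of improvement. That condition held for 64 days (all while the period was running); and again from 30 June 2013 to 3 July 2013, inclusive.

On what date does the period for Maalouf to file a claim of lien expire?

91 days after 11 April 2013 is July 11, 2013.
Tolling adds 64 days: July 11, 2013 + 64 days = September 13, 2013.
From June 30, 2013 through July 3, 2013 inclusive is 4 days; tolling adds 4 days: September 13, 2013 + 4 days = September 17, 2013.
September 17, 2013 is a Tuesday and not a legal holiday, so no extension applies.

September 17, 2013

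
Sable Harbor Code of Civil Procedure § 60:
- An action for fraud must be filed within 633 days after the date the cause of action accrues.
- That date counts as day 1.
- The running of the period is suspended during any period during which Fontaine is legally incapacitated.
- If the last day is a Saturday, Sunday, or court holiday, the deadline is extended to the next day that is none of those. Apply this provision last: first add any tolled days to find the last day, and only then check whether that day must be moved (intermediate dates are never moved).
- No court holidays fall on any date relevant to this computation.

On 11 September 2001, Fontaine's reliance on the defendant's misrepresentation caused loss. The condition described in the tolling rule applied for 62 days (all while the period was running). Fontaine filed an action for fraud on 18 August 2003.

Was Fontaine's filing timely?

Counting 11 September 2001 as day 1, day 633 is June 5, 2003.
Tolling adds 62 days: June 5, 2003 + 62 days = August 6, 2003.
August 6, 2003 is a Wednesday and not a court holiday, so no extension applies.
The deadline is August 6, 2003; the filing on August 18, 2003 is after that date.

No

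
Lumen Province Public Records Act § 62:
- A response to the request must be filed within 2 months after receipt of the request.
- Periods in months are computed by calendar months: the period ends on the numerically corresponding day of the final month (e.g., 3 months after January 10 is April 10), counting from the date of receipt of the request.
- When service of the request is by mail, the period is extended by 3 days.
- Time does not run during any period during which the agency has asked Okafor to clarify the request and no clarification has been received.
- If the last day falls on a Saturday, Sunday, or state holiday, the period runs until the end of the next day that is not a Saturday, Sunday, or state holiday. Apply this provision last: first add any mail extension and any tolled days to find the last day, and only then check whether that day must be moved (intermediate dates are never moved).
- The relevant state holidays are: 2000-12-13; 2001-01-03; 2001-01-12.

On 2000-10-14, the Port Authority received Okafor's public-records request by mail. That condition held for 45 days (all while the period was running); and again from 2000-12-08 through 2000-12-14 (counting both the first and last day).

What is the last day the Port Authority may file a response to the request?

2 months after 2000-10-14 is December 14, 2000.
Service was by mail, adding 3 days: December 14, 2000 + 3 days = December 17, 2000.
Tolling adds 45 days: December 17, 2000 + 45 days = January 31, 2001.
From December 8, 2000 through December 14, 2000 inclusive is 7 days; tolling adds 7 days: January 31, 2001 + 7 days = February 7, 2001.
February 7, 2001 is a Wednesday and not a state holiday, so no extension applies.

February 7, 2001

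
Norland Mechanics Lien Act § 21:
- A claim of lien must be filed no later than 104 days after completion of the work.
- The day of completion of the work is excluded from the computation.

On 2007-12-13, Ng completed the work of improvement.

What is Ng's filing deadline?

104 days after 2007-12-13 is March 26, 2008.

March 26, 2008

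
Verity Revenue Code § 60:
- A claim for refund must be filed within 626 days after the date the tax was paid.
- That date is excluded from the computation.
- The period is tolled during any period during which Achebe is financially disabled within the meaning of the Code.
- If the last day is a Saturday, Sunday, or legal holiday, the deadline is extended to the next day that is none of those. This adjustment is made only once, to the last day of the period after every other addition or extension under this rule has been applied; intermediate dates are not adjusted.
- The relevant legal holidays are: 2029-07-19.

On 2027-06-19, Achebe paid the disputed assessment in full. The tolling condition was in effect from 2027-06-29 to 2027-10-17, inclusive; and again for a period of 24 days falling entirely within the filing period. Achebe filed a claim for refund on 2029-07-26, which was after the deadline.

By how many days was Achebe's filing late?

6 days

626 days after 2027-06-19 is March 6, 2029.
From June 29, 2027 through October 17, 2027 inclusive is 111 days; tolling adds 111 days: March 6, 2029 + 111 days = June 25, 2029.
Tolling adds 24 days: June 25, 2029 + 24 days = July 19, 2029.
July 19, 2029 is a listed holiday. The next qualifying day is July 20, 2029.
The deadline is July 20, 2029; from July 20, 2029 to July 26, 2029 is 6 days.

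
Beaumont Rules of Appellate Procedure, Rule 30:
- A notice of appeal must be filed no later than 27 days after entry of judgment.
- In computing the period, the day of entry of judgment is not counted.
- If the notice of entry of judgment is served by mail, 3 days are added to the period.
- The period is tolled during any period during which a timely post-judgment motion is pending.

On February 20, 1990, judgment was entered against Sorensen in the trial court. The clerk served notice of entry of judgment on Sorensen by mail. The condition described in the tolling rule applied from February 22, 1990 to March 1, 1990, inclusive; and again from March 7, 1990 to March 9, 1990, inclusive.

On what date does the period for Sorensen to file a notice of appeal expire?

27 days after February 20, 1990 is March 19, 1990.
Service was by mail, adding 3 days: March 19, 1990 + 3 days = March 22, 1990.
From February 22, 1990 through March 1, 1990 inclusive is 8 days; tolling adds 8 days: March 22, 1990 + 8 days = March 30, 1990.
From March 7, 1990 through March 9, 1990 inclusive is 3 days; tolling adds 3 days: March 30, 1990 + 3 days = April 2, 1990.

April 2, 1990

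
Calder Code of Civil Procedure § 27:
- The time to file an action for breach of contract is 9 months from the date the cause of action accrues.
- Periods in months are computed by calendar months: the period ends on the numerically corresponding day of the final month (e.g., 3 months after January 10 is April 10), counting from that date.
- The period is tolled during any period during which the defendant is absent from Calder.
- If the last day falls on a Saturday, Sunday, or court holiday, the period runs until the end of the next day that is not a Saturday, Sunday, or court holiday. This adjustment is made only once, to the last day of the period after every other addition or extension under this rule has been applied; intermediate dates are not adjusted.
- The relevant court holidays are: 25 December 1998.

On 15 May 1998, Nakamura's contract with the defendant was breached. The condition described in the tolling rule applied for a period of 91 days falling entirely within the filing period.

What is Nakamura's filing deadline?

9 months after 15 May 1998 is February 15, 1999.
Tolling adds 91 days: February 15, 1999 + 91 days = May 17, 1999.
May 17, 1999 is a Monday and not a court holiday, so no extension applies.

May 17, 1999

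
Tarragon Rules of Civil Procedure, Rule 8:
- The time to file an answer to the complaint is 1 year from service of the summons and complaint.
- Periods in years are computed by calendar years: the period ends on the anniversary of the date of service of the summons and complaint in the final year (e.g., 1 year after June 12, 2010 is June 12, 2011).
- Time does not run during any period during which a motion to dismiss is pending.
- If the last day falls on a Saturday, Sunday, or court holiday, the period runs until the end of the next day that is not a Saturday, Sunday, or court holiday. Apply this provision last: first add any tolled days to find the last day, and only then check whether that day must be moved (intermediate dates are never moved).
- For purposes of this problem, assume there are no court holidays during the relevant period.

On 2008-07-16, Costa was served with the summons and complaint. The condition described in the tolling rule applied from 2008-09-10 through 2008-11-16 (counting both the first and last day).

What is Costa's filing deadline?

September 22, 2009

1 year after 2008-07-16 is July 16, 2009.
From September 10, 2008 through November 16, 2008 inclusive is 68 days; tolling adds 68 days: July 16, 2009 + 68 days = September 22, 2009.
September 22, 2009 is a Tuesday and not a court holiday, so no extension applies.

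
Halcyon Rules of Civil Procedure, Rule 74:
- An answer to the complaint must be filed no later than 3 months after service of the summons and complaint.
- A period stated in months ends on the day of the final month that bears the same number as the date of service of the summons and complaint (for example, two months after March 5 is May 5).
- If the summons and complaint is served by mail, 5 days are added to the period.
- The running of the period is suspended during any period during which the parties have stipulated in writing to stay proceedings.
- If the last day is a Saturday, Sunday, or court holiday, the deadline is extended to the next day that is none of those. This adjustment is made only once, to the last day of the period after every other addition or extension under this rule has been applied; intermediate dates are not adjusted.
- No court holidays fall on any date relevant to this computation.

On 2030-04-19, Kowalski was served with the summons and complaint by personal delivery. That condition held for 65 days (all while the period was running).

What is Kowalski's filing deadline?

3 months after 2030-04-19 is July 19, 2030.
Service was not by mail, so no mail extension applies.
Tolling adds 65 days: July 19, 2030 + 65 days = September 22, 2030.
September 22, 2030 is Sunday. The next qualifying day is September 23, 2030.

September 23, 2030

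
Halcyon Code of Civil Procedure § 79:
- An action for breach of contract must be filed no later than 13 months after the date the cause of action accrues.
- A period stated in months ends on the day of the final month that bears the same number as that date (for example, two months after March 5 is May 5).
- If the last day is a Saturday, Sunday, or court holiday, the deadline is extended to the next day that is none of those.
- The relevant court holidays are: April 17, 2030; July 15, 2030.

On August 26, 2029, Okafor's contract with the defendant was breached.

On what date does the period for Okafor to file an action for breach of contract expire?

13 months after August 26, 2029 is September 26, 2030.
September 26, 2030 is a Thursday and not a court holiday, so no extension applies.

September 26, 2030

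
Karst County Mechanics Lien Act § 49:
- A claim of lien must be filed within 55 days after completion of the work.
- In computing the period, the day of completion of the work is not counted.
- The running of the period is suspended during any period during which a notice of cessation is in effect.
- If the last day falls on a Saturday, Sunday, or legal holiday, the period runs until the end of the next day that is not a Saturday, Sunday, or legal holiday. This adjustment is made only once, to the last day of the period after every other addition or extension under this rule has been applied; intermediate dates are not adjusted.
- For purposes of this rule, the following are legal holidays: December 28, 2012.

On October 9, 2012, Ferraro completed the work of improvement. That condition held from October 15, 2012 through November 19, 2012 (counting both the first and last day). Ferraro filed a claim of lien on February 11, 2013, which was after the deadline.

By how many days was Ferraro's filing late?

55 days after October 9, 2012 is December 3, 2012.
From October 15, 2012 through November 19, 2012 inclusive is 36 days; tolling adds 36 days: December 3, 2012 + 36 days = January 8, 2013.
January 8, 2013 is a Tuesday and not a legal holiday, so no extension applies.
The deadline is January 8, 2013; from January 8, 2013 to February 11, 2013 is 34 days.

34 days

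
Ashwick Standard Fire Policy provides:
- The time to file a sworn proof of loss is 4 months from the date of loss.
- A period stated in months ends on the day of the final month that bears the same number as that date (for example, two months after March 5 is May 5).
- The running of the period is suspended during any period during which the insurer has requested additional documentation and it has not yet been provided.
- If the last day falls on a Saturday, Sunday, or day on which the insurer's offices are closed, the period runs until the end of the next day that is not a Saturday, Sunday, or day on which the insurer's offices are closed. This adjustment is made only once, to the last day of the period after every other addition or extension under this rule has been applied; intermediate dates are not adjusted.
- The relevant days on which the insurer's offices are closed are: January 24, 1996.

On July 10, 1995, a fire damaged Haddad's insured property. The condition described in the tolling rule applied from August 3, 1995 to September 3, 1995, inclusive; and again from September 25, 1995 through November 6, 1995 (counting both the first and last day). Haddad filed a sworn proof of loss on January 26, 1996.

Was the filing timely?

4 months after July 10, 1995 is November 10, 1995.
From August 3, 1995 through September 3, 1995 inclusive is 32 days; tolling adds 32 days: November 10, 1995 + 32 days = December 12, 1995.
From September 25, 1995 through November 6, 1995 inclusive is 43 days; tolling adds 43 days: December 12, 1995 + 43 days = January 24, 1996.
January 24, 1996 is a listed holiday. The next qualifying day is January 25, 1996.
The deadline is January 25, 1996; the filing on January 26, 1996 is after that date.

No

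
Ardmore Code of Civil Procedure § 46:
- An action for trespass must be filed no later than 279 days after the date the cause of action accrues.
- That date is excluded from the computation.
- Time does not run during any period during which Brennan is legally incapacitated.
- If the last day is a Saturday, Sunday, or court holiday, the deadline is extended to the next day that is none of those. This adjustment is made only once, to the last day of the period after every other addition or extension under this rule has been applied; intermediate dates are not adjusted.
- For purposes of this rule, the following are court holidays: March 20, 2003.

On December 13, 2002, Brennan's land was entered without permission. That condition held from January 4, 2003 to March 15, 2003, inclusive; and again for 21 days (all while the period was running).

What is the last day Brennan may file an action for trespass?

279 days after December 13, 2002 is September 18, 2003.
From January 4, 2003 through March 15, 2003 inclusive is 71 days; tolling adds 71 days: September 18, 2003 + 71 days = November 28, 2003.
Tolling adds 21 days: November 28, 2003 + 21 days = December 19, 2003.
December 19, 2003 is a Friday and not a court holiday, so no extension applies.

December 19, 2003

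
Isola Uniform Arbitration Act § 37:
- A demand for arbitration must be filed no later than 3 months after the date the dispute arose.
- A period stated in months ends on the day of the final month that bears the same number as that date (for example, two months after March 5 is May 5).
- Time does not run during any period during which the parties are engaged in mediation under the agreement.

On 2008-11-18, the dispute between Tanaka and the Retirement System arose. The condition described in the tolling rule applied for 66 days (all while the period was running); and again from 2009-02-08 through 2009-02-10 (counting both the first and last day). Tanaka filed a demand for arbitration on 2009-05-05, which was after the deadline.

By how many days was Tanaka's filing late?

7 days

3 months after 2008-11-18 is February 18, 2009.
Tolling adds 66 days: February 18, 2009 + 66 days = April 25, 2009.
From February 8, 2009 through February 10, 2009 inclusive is 3 days; tolling adds 3 days: April 25, 2009 + 3 days = April 28, 2009.
The deadline is April 28, 2009; from April 28, 2009 to May 5, 2009 is 7 days.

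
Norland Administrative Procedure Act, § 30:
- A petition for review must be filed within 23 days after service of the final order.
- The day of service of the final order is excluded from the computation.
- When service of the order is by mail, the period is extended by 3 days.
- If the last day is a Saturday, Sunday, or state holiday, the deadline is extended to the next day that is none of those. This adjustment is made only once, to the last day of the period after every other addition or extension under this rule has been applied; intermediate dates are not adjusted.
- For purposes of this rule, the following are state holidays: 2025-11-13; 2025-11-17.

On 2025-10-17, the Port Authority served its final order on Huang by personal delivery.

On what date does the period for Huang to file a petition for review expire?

23 days after 2025-10-17 is November 9, 2025.
Service was not by mail, so no mail extension applies.
November 9, 2025 is Sunday. The next qualifying day is November 10, 2025.

November 10, 2025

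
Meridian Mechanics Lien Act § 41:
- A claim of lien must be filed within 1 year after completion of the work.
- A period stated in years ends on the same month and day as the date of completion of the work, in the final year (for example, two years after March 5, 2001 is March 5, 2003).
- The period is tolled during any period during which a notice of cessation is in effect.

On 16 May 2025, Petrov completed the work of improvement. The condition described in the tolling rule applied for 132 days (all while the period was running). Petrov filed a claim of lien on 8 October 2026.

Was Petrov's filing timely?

No

1 year after 16 May 2025 is May 16, 2026.
Tolling adds 132 days: May 16, 2026 + 132 days = September 25, 2026.
The deadline is September 25, 2026; the filing on October 8, 2026 is after that date.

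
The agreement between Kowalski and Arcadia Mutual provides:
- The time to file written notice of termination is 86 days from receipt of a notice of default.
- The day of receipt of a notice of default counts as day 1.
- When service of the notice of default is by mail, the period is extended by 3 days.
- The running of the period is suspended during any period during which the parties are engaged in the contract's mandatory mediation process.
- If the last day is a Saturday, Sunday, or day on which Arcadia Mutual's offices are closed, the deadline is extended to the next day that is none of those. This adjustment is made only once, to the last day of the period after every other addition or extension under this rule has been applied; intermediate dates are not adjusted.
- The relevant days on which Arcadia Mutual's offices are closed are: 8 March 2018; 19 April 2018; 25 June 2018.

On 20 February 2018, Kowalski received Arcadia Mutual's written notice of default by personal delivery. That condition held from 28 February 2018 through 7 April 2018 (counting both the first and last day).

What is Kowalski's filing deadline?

Counting 20 February 2018 as day 1, day 86 is May 16, 2018.
Service was not by mail, so no mail extension applies.
From February 28, 2018 through April 7, 2018 inclusive is 39 days; tolling adds 39 days: May 16, 2018 + 39 days = June 24, 2018.
June 24, 2018 is Sunday; June 25, 2018 is a listed holiday. The next qualifying day is June 26, 2018.

June 26, 2018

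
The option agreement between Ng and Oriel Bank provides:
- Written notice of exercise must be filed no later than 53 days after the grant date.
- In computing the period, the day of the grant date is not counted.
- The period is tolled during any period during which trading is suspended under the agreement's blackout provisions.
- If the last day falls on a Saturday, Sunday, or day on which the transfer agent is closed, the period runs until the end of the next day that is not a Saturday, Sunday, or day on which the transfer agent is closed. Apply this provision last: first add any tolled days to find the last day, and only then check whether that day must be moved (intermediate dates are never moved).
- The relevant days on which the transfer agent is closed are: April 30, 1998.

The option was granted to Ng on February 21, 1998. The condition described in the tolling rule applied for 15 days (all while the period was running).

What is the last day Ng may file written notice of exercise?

53 days after February 21, 1998 is April 15, 1998.
Tolling adds 15 days: April 15, 1998 + 15 days = April 30, 1998.
April 30, 1998 is a listed holiday. The next qualifying day is May 1, 1998.

May 1, 1998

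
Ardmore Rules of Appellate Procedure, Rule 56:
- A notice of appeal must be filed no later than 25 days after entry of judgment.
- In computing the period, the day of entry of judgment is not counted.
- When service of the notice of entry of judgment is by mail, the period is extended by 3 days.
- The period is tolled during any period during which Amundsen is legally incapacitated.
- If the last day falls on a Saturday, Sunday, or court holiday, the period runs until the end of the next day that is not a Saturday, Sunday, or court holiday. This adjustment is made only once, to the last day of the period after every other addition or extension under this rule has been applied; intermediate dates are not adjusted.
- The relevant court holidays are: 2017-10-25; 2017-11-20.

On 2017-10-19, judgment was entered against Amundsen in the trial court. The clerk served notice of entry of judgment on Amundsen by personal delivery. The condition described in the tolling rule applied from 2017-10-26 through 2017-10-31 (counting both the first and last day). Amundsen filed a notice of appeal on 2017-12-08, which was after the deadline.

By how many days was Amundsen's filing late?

17 days

25 days after 2017-10-19 is November 13, 2017.
Service was not by mail, so no mail extension applies.
From October 26, 2017 through October 31, 2017 inclusive is 6 days; tolling adds 6 days: November 13, 2017 + 6 days = November 19, 2017.
November 19, 2017 is Sunday; November 20, 2017 is a listed holiday. The next qualifying day is November 21, 2017.
The deadline is November 21, 2017; from November 21, 2017 to December 8, 2017 is 17 days.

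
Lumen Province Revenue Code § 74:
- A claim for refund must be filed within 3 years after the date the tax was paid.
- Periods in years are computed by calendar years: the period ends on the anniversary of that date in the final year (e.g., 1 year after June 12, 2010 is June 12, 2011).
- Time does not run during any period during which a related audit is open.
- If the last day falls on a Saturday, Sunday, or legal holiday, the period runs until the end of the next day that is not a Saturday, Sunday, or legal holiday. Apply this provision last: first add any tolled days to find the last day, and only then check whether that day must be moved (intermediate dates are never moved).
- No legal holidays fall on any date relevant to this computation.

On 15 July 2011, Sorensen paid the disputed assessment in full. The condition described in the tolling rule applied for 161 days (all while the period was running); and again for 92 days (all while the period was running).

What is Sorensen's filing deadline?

March 25, 2015

3 years after 15 July 2011 is July 15, 2014.
Tolling adds 161 days: July 15, 2014 + 161 days = December 23, 2014.
Tolling adds 92 days: December 23, 2014 + 92 days = March 25, 2015.
March 25, 2015 is a Wednesday and not a legal holiday, so no extension applies.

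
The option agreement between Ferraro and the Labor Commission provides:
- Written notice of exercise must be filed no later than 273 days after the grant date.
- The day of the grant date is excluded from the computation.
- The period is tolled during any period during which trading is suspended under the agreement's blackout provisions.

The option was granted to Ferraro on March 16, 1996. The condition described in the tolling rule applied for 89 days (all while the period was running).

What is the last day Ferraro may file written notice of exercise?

March 13, 1997

273 days after March 16, 1996 is December 14, 1996.
Tolling adds 89 days: December 14, 1996 + 89 days = March 13, 1997.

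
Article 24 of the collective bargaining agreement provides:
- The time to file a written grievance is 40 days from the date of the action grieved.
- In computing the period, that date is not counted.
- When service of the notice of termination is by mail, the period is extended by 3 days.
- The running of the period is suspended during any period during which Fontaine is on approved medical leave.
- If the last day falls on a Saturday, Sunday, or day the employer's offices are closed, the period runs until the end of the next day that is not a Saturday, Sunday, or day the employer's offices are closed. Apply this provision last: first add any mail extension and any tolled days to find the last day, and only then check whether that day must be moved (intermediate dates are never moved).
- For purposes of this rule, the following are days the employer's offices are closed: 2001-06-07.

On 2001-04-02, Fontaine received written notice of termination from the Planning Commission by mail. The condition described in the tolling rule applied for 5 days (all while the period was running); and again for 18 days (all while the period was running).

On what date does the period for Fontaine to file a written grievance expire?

40 days after 2001-04-02 is May 12, 2001.
Service was by mail, adding 3 days: May 12, 2001 + 3 days = May 15, 2001.
Tolling adds 5 days: May 15, 2001 + 5 days = May 20, 2001.
Tolling adds 18 days: May 20, 2001 + 18 days = June 7, 2001.
June 7, 2001 is a listed holiday. The next qualifying day is June 8, 2001.

June 8, 2001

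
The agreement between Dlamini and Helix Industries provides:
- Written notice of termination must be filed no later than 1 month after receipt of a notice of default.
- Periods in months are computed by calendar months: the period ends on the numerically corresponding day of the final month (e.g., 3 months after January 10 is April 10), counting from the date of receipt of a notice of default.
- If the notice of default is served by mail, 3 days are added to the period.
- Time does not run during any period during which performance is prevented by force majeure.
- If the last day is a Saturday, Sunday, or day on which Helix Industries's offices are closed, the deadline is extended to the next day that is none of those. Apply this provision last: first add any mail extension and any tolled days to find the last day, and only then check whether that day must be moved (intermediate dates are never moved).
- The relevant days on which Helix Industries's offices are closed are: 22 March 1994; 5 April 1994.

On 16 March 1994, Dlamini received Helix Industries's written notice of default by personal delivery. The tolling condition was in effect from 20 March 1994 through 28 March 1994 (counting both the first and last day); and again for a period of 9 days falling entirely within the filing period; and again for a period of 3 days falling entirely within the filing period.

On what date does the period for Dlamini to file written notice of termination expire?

May 9, 1994

1 month after 16 March 1994 is April 16, 1994.
Service was not by mail, so no mail extension applies.
From March 20, 1994 through March 28, 1994 inclusive is 9 days; tolling adds 9 days: April 16, 1994 + 9 days = April 25, 1994.
Tolling adds 9 days: April 25, 1994 + 9 days = May 4, 1994.
Tolling adds 3 days: May 4, 1994 + 3 days = May 7, 1994.
May 7, 1994 is Saturday; May 8, 1994 is Sunday. The next qualifying day is May 9, 1994.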